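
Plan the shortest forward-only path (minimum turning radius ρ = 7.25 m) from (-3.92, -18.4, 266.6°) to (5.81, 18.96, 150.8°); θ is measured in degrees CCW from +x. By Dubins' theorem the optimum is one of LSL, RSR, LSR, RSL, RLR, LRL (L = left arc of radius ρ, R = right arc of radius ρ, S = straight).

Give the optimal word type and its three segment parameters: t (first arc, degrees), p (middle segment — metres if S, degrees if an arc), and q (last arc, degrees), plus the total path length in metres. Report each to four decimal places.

LSL: t = 185.3010°, p = 31.4786 m, q = 58.8990°, L = 62.3788 m

Let ψ = atan2(Δy, Δx) = atan2(37.36, 9.73) = 75.4022° be the start→goal bearing.
Normalize: d = |goal − start| / ρ = 38.606249/7.25 = 5.325000, α = (θ_start − ψ) mod 360° = 191.1978° = 3.337031 rad, β = (θ_goal − ψ) mod 360° = 75.3978° = 1.315939 rad.
Common terms: sin α = -0.194196, cos α = -0.980963, sin β = 0.967699, cos β = 0.252107, cos(α−β) = -0.435231, d² = 28.355624. Work in radians in the unit-radius frame; every candidate has L = ρ·(t + p + q).
LSL: p² = 2 + d² − 2cos(α−β) + 2d(sin α − sin β) = 18.851899; p = √p² = 4.341877; φ = atan2(cos β − cos α, d + sin α − sin β) = 0.287958 rad; t = (φ − α) mod 2π = 3.234112 rad, q = (β − φ) mod 2π = 1.027982 rad → L = 7.25·(3.234112 + 4.341877 + 1.027982) = 7.25·8.603971 = 62.378792 m
RSR: p² = 2 + d² − 2cos(α−β) + 2d(sin β − sin α) = 43.600274; p = √p² = 6.603050; φ = atan2(cos α − cos β, d − sin α + sin β) = -0.187845 rad; t = (α − φ) mod 2π = 3.524876 rad, q = (φ − β) mod 2π = 4.779401 rad → L = 7.25·(3.524876 + 6.603050 + 4.779401) = 7.25·14.907327 = 108.078120 m
LSR: p² = d² − 2 + 2cos(α−β) + 2d(sin α + sin β) = 33.722971; p = √p² = 5.807148; φ = atan2(−cos α − cos β, d + sin α + sin β) − atan2(−2, p) = 0.450630 rad; t = (φ − α) mod 2π = 3.396784 rad, q = (φ − β) mod 2π = 5.417876 rad → L = 7.25·(3.396784 + 5.807148 + 5.417876) = 7.25·14.621808 = 106.008110 m
RSL: p² = d² − 2 + 2cos(α−β) − 2d(sin α + sin β) = 17.247354; p = √p² = 4.152993; φ = atan2(cos α + cos β, d − sin α − sin β) − atan2(2, p) = -0.607591 rad; t = (α − φ) mod 2π = 3.944622 rad, q = (β − φ) mod 2π = 1.923530 rad → L = 7.25·(3.944622 + 4.152993 + 1.923530) = 7.25·10.021145 = 72.653302 m
RLR: c = (6 − d² + 2cos(α−β) + 2d(sin α − sin β))/8 = -4.450034, |c| > 1 → infeasible
LRL: c = (6 − d² + 2cos(α−β) − 2d(sin α − sin β))/8 = -1.356487, |c| > 1 → infeasible
Shortest: LSL with L = 62.378792 m ≈ 62.3788 m
Convert LSL to answer units (arcs ×180/π): t = 3.234112·180/π = 185.3010°, p = ρ·p = 7.25·4.341877 = 31.4786 m, q = 1.027982·180/π = 58.8990°, L = 62.3788 m.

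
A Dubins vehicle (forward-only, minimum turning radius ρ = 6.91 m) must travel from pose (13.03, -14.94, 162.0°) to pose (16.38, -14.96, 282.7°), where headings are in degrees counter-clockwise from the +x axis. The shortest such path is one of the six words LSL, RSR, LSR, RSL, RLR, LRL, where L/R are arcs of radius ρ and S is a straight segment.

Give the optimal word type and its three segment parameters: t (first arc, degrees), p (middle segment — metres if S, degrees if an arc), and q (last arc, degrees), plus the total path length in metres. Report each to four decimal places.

Let ψ = atan2(Δy, Δx) = atan2(-0.02, 3.35) = -0.3421° be the start→goal bearing.
Normalize: d = |goal − start| / ρ = 3.350060/6.91 = 0.484813, α = (θ_start − ψ) mod 360° = 162.3421° = 2.833403 rad, β = (θ_goal − ψ) mod 360° = 283.0421° = 4.940016 rad.
Common terms: sin α = 0.303334, cos α = -0.952884, sin β = -0.974205, cos β = 0.225666, cos(α−β) = -0.510543, d² = 0.235044. Work in radians in the unit-radius frame; every candidate has L = ρ·(t + p + q).
LSL: p² = 2 + d² − 2cos(α−β) + 2d(sin α − sin β) = 4.494865; p = √p² = 2.120110; φ = atan2(cos β − cos α, d + sin α − sin β) = 0.589435 rad; t = (φ − α) mod 2π = 4.039217 rad, q = (β − φ) mod 2π = 4.350581 rad → L = 6.91·(4.039217 + 2.120110 + 4.350581) = 6.91·10.509907 = 72.623460 m
RSR: p² = 2 + d² − 2cos(α−β) + 2d(sin β − sin α) = 2.017395; p = √p² = 1.420350; φ = atan2(cos α − cos β, d − sin α + sin β) = -2.162914 rad; t = (α − φ) mod 2π = 4.996317 rad, q = (φ − β) mod 2π = 5.463441 rad → L = 6.91·(4.996317 + 1.420350 + 5.463441) = 6.91·11.880108 = 82.091549 m
LSR: p² = d² − 2 + 2cos(α−β) + 2d(sin α + sin β) = -3.436536 < 0 → infeasible
RSL: p² = d² − 2 + 2cos(α−β) − 2d(sin α + sin β) = -2.135548 < 0 → infeasible
RLR: c = (6 − d² + 2cos(α−β) + 2d(sin α − sin β))/8 = 0.747826; p = 2π − arccos c = 5.557170 rad; φ = atan2(cos α − cos β, d − sin α + sin β) = -2.162914 rad; t = (α − φ + p/2) mod 2π = 1.491717 rad, q = (α − β − t + p) mod 2π = 1.958840 rad → L = 6.91·(1.491717 + 5.557170 + 1.958840) = 6.91·9.007727 = 62.243396 m
LRL: c = (6 − d² + 2cos(α−β) − 2d(sin α − sin β))/8 = 0.438142; p = 2π − arccos c = 5.165920 rad; φ = atan2(cos β − cos α, d + sin α − sin β) = 0.589435 rad; t = (φ − α + p/2) mod 2π = 0.338991 rad, q = (β − α − t + p) mod 2π = 0.650355 rad → L = 6.91·(0.338991 + 5.165920 + 0.650355) = 6.91·6.155266 = 42.532889 m
Shortest: LRL with L = 42.532889 m ≈ 42.5329 m
Convert LRL to answer units (arcs ×180/π): t = 0.338991·180/π = 19.4228°, p = 5.165920·180/π = 295.9854°, q = 0.650355·180/π = 37.2626°, L = 42.5329 m.

LRL: t = 19.4228°, p = 295.9854°, q = 37.2626°, L = 42.5329 m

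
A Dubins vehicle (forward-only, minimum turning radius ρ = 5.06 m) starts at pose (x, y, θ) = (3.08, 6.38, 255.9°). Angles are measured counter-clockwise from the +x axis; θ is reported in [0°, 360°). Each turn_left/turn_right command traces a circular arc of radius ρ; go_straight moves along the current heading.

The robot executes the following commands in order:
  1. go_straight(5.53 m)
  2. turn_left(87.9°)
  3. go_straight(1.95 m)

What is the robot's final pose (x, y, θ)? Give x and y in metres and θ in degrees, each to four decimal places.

(7.1012, -5.6192, 343.8000°)

set_pose: (x, y, θ) = (3.0800, 6.3800, 255.9000°), ρ = 5.06
go_straight(5.53): x += 5.53·cos θ, y += 5.53·sin θ → (1.7328, 1.0166, 255.9000°)
turn_left(87.9°): centre at ρ to the left, rotate +87.9° → (5.2287, -5.0752, 343.8000°)
go_straight(1.95): x += 1.95·cos θ, y += 1.95·sin θ → (7.1012, -5.6192, 343.8000°)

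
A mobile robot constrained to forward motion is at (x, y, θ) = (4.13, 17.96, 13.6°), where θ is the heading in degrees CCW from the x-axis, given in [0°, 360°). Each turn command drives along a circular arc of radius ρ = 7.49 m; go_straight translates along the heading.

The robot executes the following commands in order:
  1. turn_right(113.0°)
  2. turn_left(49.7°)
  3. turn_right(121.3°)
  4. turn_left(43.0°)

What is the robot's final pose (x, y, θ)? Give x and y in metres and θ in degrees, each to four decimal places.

set_pose: (x, y, θ) = (4.1300, 17.9600, 13.6000°), ρ = 7.49
turn_right(113.0°): centre at ρ to the right, rotate −113.0° → (13.2806, 9.4567, -99.4000° ≡ 260.6000°)
turn_left(49.7°): centre at ρ to the left, rotate +49.7° → (14.9577, 3.3889, 310.3000°)
turn_right(121.3°): centre at ρ to the right, rotate −121.3° → (10.4170, -8.8533, 189.0000°)
turn_left(43.0°): centre at ρ to the left, rotate +43.0° → (5.6865, -11.6398, 232.0000°)

(5.6865, -11.6398, 232.0000°)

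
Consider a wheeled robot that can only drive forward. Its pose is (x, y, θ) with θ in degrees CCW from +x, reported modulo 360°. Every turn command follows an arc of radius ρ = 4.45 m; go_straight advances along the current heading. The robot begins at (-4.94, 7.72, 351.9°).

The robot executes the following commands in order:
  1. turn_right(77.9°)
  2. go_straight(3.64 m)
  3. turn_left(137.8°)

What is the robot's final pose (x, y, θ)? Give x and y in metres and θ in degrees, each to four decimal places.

set_pose: (x, y, θ) = (-4.9400, 7.7200, 351.9000°), ρ = 4.45
turn_right(77.9°): centre at ρ to the right, rotate −77.9° → (-1.1279, 3.6248, 274.0000°)
go_straight(3.64): x += 3.64·cos θ, y += 3.64·sin θ → (-0.8739, -0.0063, 274.0000°)
turn_left(137.8°): centre at ρ to the left, rotate +137.8° → (7.0623, -2.4478, 411.8000° ≡ 51.8000°)

(7.0623, -2.4478, 51.8000°)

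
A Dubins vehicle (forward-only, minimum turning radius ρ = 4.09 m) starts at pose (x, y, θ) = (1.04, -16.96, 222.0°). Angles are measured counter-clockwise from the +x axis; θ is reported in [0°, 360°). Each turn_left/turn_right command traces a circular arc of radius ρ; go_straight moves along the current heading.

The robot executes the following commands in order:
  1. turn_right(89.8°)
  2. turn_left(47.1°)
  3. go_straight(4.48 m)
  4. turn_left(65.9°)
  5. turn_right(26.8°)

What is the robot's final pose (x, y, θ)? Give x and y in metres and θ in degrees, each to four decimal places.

(-17.1213, -19.1347, 218.4000°)

set_pose: (x, y, θ) = (1.0400, -16.9600, 222.0000°), ρ = 4.09
turn_right(89.8°): centre at ρ to the right, rotate −89.8° → (-4.7266, -16.6679, 132.2000°)
turn_left(47.1°): centre at ρ to the left, rotate +47.1° → (-7.7066, -15.3255, 179.3000°)
go_straight(4.48): x += 4.48·cos θ, y += 4.48·sin θ → (-12.1862, -15.2708, 179.3000°)
turn_left(65.9°): centre at ρ to the left, rotate +65.9° → (-15.9490, -17.6449, 245.2000°)
turn_right(26.8°): centre at ρ to the right, rotate −26.8° → (-17.1213, -19.1347, 218.4000°)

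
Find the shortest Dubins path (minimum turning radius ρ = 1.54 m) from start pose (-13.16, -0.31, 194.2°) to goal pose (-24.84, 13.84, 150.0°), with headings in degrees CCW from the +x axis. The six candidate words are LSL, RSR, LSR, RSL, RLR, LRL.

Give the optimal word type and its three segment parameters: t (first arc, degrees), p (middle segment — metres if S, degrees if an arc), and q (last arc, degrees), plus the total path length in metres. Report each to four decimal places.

Let ψ = atan2(Δy, Δx) = atan2(14.15, -11.68) = 129.5377° be the start→goal bearing.
Normalize: d = |goal − start| / ρ = 18.347885/1.54 = 11.914211, α = (θ_start − ψ) mod 360° = 64.6623° = 1.128570 rad, β = (θ_goal − ψ) mod 360° = 20.4623° = 0.357135 rad.
Common terms: sin α = 0.903801, cos α = 0.427952, sin β = 0.349591, cos β = 0.936902, cos(α−β) = 0.716911, d² = 141.948431. Work in radians in the unit-radius frame; every candidate has L = ρ·(t + p + q).
LSL: p² = 2 + d² − 2cos(α−β) + 2d(sin α − sin β) = 155.720562; p = √p² = 12.478804; φ = atan2(cos β − cos α, d + sin α − sin β) = 0.040796 rad; t = (φ − α) mod 2π = 5.195411 rad, q = (β − φ) mod 2π = 0.316338 rad → L = 1.54·(5.195411 + 12.478804 + 0.316338) = 1.54·17.990554 = 27.705454 m
RSR: p² = 2 + d² − 2cos(α−β) + 2d(sin β − sin α) = 129.308659; p = √p² = 11.371397; φ = atan2(cos α − cos β, d − sin α + sin β) = -0.044772 rad; t = (α − φ) mod 2π = 1.173342 rad, q = (φ − β) mod 2π = 5.881279 rad → L = 1.54·(1.173342 + 11.371397 + 5.881279) = 1.54·18.426017 = 28.376067 m
LSR: p² = d² − 2 + 2cos(α−β) + 2d(sin α + sin β) = 171.248618; p = √p² = 13.086200; φ = atan2(−cos α − cos β, d + sin α + sin β) − atan2(−2, p) = 0.048376 rad; t = (φ − α) mod 2π = 5.202991 rad, q = (φ − β) mod 2π = 5.974426 rad → L = 1.54·(5.202991 + 13.086200 + 5.974426) = 1.54·24.263616 = 37.365969 m
RSL: p² = d² − 2 + 2cos(α−β) − 2d(sin α + sin β) = 111.515887; p = √p² = 10.560108; φ = atan2(cos α + cos β, d − sin α − sin β) − atan2(2, p) = -0.059842 rad; t = (α − φ) mod 2π = 1.188413 rad, q = (β − φ) mod 2π = 0.416977 rad → L = 1.54·(1.188413 + 10.560108 + 0.416977) = 1.54·12.165498 = 18.734867 m
RLR: c = (6 − d² + 2cos(α−β) + 2d(sin α − sin β))/8 = -15.163582, |c| > 1 → infeasible
LRL: c = (6 − d² + 2cos(α−β) − 2d(sin α − sin β))/8 = -18.465070, |c| > 1 → infeasible
Shortest: RSL with L = 18.734867 m ≈ 18.7349 m
Convert RSL to answer units (arcs ×180/π): t = 1.188413·180/π = 68.0910°, p = ρ·p = 1.54·10.560108 = 16.2626 m, q = 0.416977·180/π = 23.8910°, L = 18.7349 m.

RSL: t = 68.0910°, p = 16.2626 m, q = 23.8910°, L = 18.7349 m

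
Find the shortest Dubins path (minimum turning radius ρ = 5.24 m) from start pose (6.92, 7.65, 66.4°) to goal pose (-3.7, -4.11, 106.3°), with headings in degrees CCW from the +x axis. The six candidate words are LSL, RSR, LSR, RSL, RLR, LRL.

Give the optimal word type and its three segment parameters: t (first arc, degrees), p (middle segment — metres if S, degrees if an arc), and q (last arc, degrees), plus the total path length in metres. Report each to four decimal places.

RSR: t = 208.1541°, p = 13.2326 m, q = 111.9459°, L = 42.5074 m

Let ψ = atan2(Δy, Δx) = atan2(-11.76, -10.62) = -132.0840° be the start→goal bearing.
Normalize: d = |goal − start| / ρ = 15.845567/5.24 = 3.023963, α = (θ_start − ψ) mod 360° = 198.4840° = 3.464199 rad, β = (θ_goal − ψ) mod 360° = 238.3840° = 4.160585 rad.
Common terms: sin α = -0.317039, cos α = -0.948412, sin β = -0.851580, cos β = -0.524224, cos(α−β) = 0.767165, d² = 9.144353. Work in radians in the unit-radius frame; every candidate has L = ρ·(t + p + q).
LSL: p² = 2 + d² − 2cos(α−β) + 2d(sin α − sin β) = 12.842888; p = √p² = 3.583697; φ = atan2(cos β − cos α, d + sin α − sin β) = 0.118644 rad; t = (φ − α) mod 2π = 2.937631 rad, q = (β − φ) mod 2π = 4.041941 rad → L = 5.24·(2.937631 + 3.583697 + 4.041941) = 5.24·10.563269 = 55.351530 m
RSR: p² = 2 + d² − 2cos(α−β) + 2d(sin β − sin α) = 6.377159; p = √p² = 2.525304; φ = atan2(cos α − cos β, d − sin α + sin β) = -0.168775 rad; t = (α − φ) mod 2π = 3.632974 rad, q = (φ − β) mod 2π = 1.953825 rad → L = 5.24·(3.632974 + 2.525304 + 1.953825) = 5.24·8.112103 = 42.507418 m
LSR: p² = d² − 2 + 2cos(α−β) + 2d(sin α + sin β) = 1.610958; p = √p² = 1.269235; φ = atan2(−cos α − cos β, d + sin α + sin β) − atan2(−2, p) = 1.676215 rad; t = (φ − α) mod 2π = 4.495202 rad, q = (φ − β) mod 2π = 3.798815 rad → L = 5.24·(4.495202 + 1.269235 + 3.798815) = 5.24·9.563252 = 50.111442 m
RSL: p² = d² − 2 + 2cos(α−β) − 2d(sin α + sin β) = 15.746409; p = √p² = 3.968175; φ = atan2(cos α + cos β, d − sin α − sin β) − atan2(2, p) = -0.804637 rad; t = (α − φ) mod 2π = 4.268836 rad, q = (β − φ) mod 2π = 4.965222 rad → L = 5.24·(4.268836 + 3.968175 + 4.965222) = 5.24·13.202232 = 69.179696 m
RLR: c = (6 − d² + 2cos(α−β) + 2d(sin α − sin β))/8 = 0.202855; p = 2π − arccos c = 4.916662 rad; φ = atan2(cos α − cos β, d − sin α + sin β) = -0.168775 rad; t = (α − φ + p/2) mod 2π = 6.091305 rad, q = (α − β − t + p) mod 2π = 4.412156 rad → L = 5.24·(6.091305 + 4.916662 + 4.412156) = 5.24·15.420123 = 80.801442 m
LRL: c = (6 − d² + 2cos(α−β) − 2d(sin α − sin β))/8 = -0.605361; p = 2π − arccos c = 4.062170 rad; φ = atan2(cos β − cos α, d + sin α − sin β) = 0.118644 rad; t = (φ − α + p/2) mod 2π = 4.968716 rad, q = (β − α − t + p) mod 2π = 6.073026 rad → L = 5.24·(4.968716 + 4.062170 + 6.073026) = 5.24·15.103911 = 79.144494 m
Shortest: RSR with L = 42.507418 m ≈ 42.5074 m
Convert RSR to answer units (arcs ×180/π): t = 3.632974·180/π = 208.1541°, p = ρ·p = 5.24·2.525304 = 13.2326 m, q = 1.953825·180/π = 111.9459°, L = 42.5074 m.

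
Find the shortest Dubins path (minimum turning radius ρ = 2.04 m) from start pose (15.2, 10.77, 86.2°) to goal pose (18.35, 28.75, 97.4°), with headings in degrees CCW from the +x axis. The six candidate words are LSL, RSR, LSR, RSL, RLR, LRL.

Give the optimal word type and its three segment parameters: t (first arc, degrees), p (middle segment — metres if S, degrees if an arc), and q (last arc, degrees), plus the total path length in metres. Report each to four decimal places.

RSL: t = 6.4804°, p = 17.4037 m, q = 17.6804°, L = 18.2640 m

Let ψ = atan2(Δy, Δx) = atan2(17.98, 3.15) = 80.0629° be the start→goal bearing.
Normalize: d = |goal − start| / ρ = 18.253846/2.04 = 8.947964, α = (θ_start − ψ) mod 360° = 6.1371° = 0.107112 rad, β = (θ_goal − ψ) mod 360° = 17.3371° = 0.302589 rad.
Common terms: sin α = 0.106907, cos α = 0.994269, sin β = 0.297992, cos β = 0.954568, cos(α−β) = 0.980955, d² = 80.066056. Work in radians in the unit-radius frame; every candidate has L = ρ·(t + p + q).
LSL: p² = 2 + d² − 2cos(α−β) + 2d(sin α − sin β) = 76.684500; p = √p² = 8.756969; φ = atan2(cos β − cos α, d + sin α − sin β) = -0.004534 rad; t = (φ − α) mod 2π = 6.171540 rad, q = (β − φ) mod 2π = 0.307123 rad → L = 2.04·(6.171540 + 8.756969 + 0.307123) = 2.04·15.235631 = 31.080687 m
RSR: p² = 2 + d² − 2cos(α−β) + 2d(sin β − sin α) = 83.523792; p = √p² = 9.139135; φ = atan2(cos α − cos β, d − sin α + sin β) = 0.004344 rad; t = (α − φ) mod 2π = 0.102768 rad, q = (φ − β) mod 2π = 5.984940 rad → L = 2.04·(0.102768 + 9.139135 + 5.984940) = 2.04·15.226844 = 31.062761 m
LSR: p² = d² − 2 + 2cos(α−β) + 2d(sin α + sin β) = 87.274024; p = √p² = 9.342057; φ = atan2(−cos α − cos β, d + sin α + sin β) − atan2(−2, p) = 0.005473 rad; t = (φ − α) mod 2π = 6.181547 rad, q = (φ − β) mod 2π = 5.986070 rad → L = 2.04·(6.181547 + 9.342057 + 5.986070) = 2.04·21.509673 = 43.879734 m
RSL: p² = d² − 2 + 2cos(α−β) − 2d(sin α + sin β) = 72.781909; p = √p² = 8.531231; φ = atan2(cos α + cos β, d − sin α − sin β) − atan2(2, p) = -0.005993 rad; t = (α − φ) mod 2π = 0.113105 rad, q = (β − φ) mod 2π = 0.308582 rad → L = 2.04·(0.113105 + 8.531231 + 0.308582) = 2.04·8.952918 = 18.263953 m
RLR: c = (6 − d² + 2cos(α−β) + 2d(sin α − sin β))/8 = -9.440474, |c| > 1 → infeasible
LRL: c = (6 − d² + 2cos(α−β) − 2d(sin α − sin β))/8 = -8.585562, |c| > 1 → infeasible
Shortest: RSL with L = 18.263953 m ≈ 18.2640 m
Convert RSL to answer units (arcs ×180/π): t = 0.113105·180/π = 6.4804°, p = ρ·p = 2.04·8.531231 = 17.4037 m, q = 0.308582·180/π = 17.6804°, L = 18.2640 m.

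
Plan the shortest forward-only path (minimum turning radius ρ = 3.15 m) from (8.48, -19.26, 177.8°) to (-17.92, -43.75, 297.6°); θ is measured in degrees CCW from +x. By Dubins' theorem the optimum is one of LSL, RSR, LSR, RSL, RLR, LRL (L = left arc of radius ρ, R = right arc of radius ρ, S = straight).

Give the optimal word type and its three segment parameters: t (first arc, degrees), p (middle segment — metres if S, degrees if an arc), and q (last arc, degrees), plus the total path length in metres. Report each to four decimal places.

LSL: t = 42.4490°, p = 30.7733 m, q = 77.3510°, L = 37.3596 m

Let ψ = atan2(Δy, Δx) = atan2(-24.49, -26.40) = -137.1494° be the start→goal bearing.
Normalize: d = |goal − start| / ρ = 36.010000/3.15 = 11.431746, α = (θ_start − ψ) mod 360° = 314.9494° = 5.496904 rad, β = (θ_goal − ψ) mod 360° = 74.7494° = 1.304623 rad.
Common terms: sin α = -0.707731, cos α = 0.706482, sin β = 0.964785, cos β = 0.263041, cos(α−β) = -0.496974, d² = 130.684817. Work in radians in the unit-radius frame; every candidate has L = ρ·(t + p + q).
LSL: p² = 2 + d² − 2cos(α−β) + 2d(sin α − sin β) = 95.439222; p = √p² = 9.769300; φ = atan2(cos β − cos α, d + sin α − sin β) = -0.045407 rad; t = (φ − α) mod 2π = 0.740874 rad, q = (β − φ) mod 2π = 1.350030 rad → L = 3.15·(0.740874 + 9.769300 + 1.350030) = 3.15·11.860204 = 37.359644 m
RSR: p² = 2 + d² − 2cos(α−β) + 2d(sin β − sin α) = 171.918309; p = √p² = 13.111762; φ = atan2(cos α − cos β, d − sin α + sin β) = 0.033827 rad; t = (α − φ) mod 2π = 5.463078 rad, q = (φ − β) mod 2π = 5.012388 rad → L = 3.15·(5.463078 + 13.111762 + 5.012388) = 3.15·23.587228 = 74.299769 m
LSR: p² = d² − 2 + 2cos(α−β) + 2d(sin α + sin β) = 133.568017; p = √p² = 11.557163; φ = atan2(−cos α − cos β, d + sin α + sin β) − atan2(−2, p) = 0.088601 rad; t = (φ − α) mod 2π = 0.874882 rad, q = (φ − β) mod 2π = 5.067162 rad → L = 3.15·(0.874882 + 11.557163 + 5.067162) = 3.15·17.499207 = 55.122502 m
RSL: p² = d² − 2 + 2cos(α−β) − 2d(sin α + sin β) = 121.813722; p = √p² = 11.036925; φ = atan2(cos α + cos β, d − sin α − sin β) − atan2(2, p) = -0.092721 rad; t = (α − φ) mod 2π = 5.589625 rad, q = (β − φ) mod 2π = 1.397344 rad → L = 3.15·(5.589625 + 11.036925 + 1.397344) = 3.15·18.023894 = 56.775267 m
RLR: c = (6 − d² + 2cos(α−β) + 2d(sin α − sin β))/8 = -20.489789, |c| > 1 → infeasible
LRL: c = (6 − d² + 2cos(α−β) − 2d(sin α − sin β))/8 = -10.929903, |c| > 1 → infeasible
Shortest: LSL with L = 37.359644 m ≈ 37.3596 m
Convert LSL to answer units (arcs ×180/π): t = 0.740874·180/π = 42.4490°, p = ρ·p = 3.15·9.769300 = 30.7733 m, q = 1.350030·180/π = 77.3510°, L = 37.3596 m.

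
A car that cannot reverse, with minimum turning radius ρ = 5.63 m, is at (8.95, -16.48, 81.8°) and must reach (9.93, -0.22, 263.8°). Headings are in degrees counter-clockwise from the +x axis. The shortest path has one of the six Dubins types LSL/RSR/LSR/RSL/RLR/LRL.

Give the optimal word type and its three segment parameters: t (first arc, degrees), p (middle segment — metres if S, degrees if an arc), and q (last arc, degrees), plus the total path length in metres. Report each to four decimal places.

RSL: t = 38.3739°, p = 12.0411 m, q = 220.3739°, L = 37.4662 m

Let ψ = atan2(Δy, Δx) = atan2(16.26, 0.98) = 86.5509° be the start→goal bearing.
Normalize: d = |goal − start| / ρ = 16.289506/5.63 = 2.893340, α = (θ_start − ψ) mod 360° = 355.2491° = 6.200266 rad, β = (θ_goal − ψ) mod 360° = 177.2491° = 3.093580 rad.
Common terms: sin α = -0.082824, cos α = 0.996564, sin β = 0.047994, cos β = -0.998848, cos(α−β) = -0.999391, d² = 8.371418. Work in radians in the unit-radius frame; every candidate has L = ρ·(t + p + q).
LSL: p² = 2 + d² − 2cos(α−β) + 2d(sin α − sin β) = 11.613195; p = √p² = 3.407814; φ = atan2(cos β − cos α, d + sin α − sin β) = -0.625546 rad; t = (φ − α) mod 2π = 5.740558 rad, q = (β − φ) mod 2π = 3.719126 rad → L = 5.63·(5.740558 + 3.407814 + 3.719126) = 5.63·12.867498 = 72.444016 m
RSR: p² = 2 + d² − 2cos(α−β) + 2d(sin β − sin α) = 13.127204; p = √p² = 3.623148; φ = atan2(cos α − cos β, d − sin α + sin β) = 0.583250 rad; t = (α − φ) mod 2π = 5.617016 rad, q = (φ − β) mod 2π = 3.772856 rad → L = 5.63·(5.617016 + 3.623148 + 3.772856) = 5.63·13.013020 = 73.263301 m
LSR: p² = d² − 2 + 2cos(α−β) + 2d(sin α + sin β) = 4.171086; p = √p² = 2.042324; φ = atan2(−cos α − cos β, d + sin α + sin β) − atan2(−2, p) = 0.775727 rad; t = (φ − α) mod 2π = 0.858646 rad, q = (φ − β) mod 2π = 3.965333 rad → L = 5.63·(0.858646 + 2.042324 + 3.965333) = 5.63·6.866303 = 38.657284 m
RSL: p² = d² − 2 + 2cos(α−β) − 2d(sin α + sin β) = 4.574187; p = √p² = 2.138735; φ = atan2(cos α + cos β, d − sin α − sin β) − atan2(2, p) = -0.752669 rad; t = (α − φ) mod 2π = 0.669750 rad, q = (β − φ) mod 2π = 3.846249 rad → L = 5.63·(0.669750 + 2.138735 + 3.846249) = 5.63·6.654735 = 37.466156 m
RLR: c = (6 − d² + 2cos(α−β) + 2d(sin α − sin β))/8 = -0.640901; p = 2π − arccos c = 4.016718 rad; φ = atan2(cos α − cos β, d − sin α + sin β) = 0.583250 rad; t = (α − φ + p/2) mod 2π = 1.342190 rad, q = (α − β − t + p) mod 2π = 5.781215 rad → L = 5.63·(1.342190 + 4.016718 + 5.781215) = 5.63·11.140122 = 62.718889 m
LRL: c = (6 − d² + 2cos(α−β) − 2d(sin α − sin β))/8 = -0.451649; p = 2π − arccos c = 4.243776 rad; φ = atan2(cos β − cos α, d + sin α − sin β) = -0.625546 rad; t = (φ − α + p/2) mod 2π = 1.579261 rad, q = (β − α − t + p) mod 2π = 5.841014 rad → L = 5.63·(1.579261 + 4.243776 + 5.841014) = 5.63·11.664051 = 65.668606 m
Shortest: RSL with L = 37.466156 m ≈ 37.4662 m
Convert RSL to answer units (arcs ×180/π): t = 0.669750·180/π = 38.3739°, p = ρ·p = 5.63·2.138735 = 12.0411 m, q = 3.846249·180/π = 220.3739°, L = 37.4662 m.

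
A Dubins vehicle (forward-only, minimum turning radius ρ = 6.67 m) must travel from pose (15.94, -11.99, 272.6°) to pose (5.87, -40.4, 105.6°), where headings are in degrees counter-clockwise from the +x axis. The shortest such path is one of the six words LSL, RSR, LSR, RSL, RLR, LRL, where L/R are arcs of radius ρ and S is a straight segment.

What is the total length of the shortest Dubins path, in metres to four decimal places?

45.9280 m

Let ψ = atan2(Δy, Δx) = atan2(-28.41, -10.07) = -109.5170° be the start→goal bearing.
Normalize: d = |goal − start| / ρ = 30.141881/6.67 = 4.519023, α = (θ_start − ψ) mod 360° = 22.1170° = 0.386015 rad, β = (θ_goal − ψ) mod 360° = 215.1170° = 3.754500 rad.
Common terms: sin α = 0.376499, cos α = 0.926417, sin β = -0.575248, cos β = -0.817979, cos(α−β) = -0.974370, d² = 20.421566. Work in radians in the unit-radius frame; every candidate has L = ρ·(t + p + q).
LSL: p² = 2 + d² − 2cos(α−β) + 2d(sin α − sin β) = 32.972242; p = √p² = 5.742146; φ = atan2(cos β − cos α, d + sin α − sin β) = -0.308666 rad; t = (φ − α) mod 2π = 5.588505 rad, q = (β − φ) mod 2π = 4.063166 rad → L = 6.67·(5.588505 + 5.742146 + 4.063166) = 6.67·15.393817 = 102.676758 m
RSR: p² = 2 + d² − 2cos(α−β) + 2d(sin β − sin α) = 15.768370; p = √p² = 3.970941; φ = atan2(cos α − cos β, d − sin α + sin β) = 0.454809 rad; t = (α − φ) mod 2π = 6.214391 rad, q = (φ − β) mod 2π = 2.983494 rad → L = 6.67·(6.214391 + 3.970941 + 2.983494) = 6.67·13.168826 = 87.836069 m
LSR: p² = d² − 2 + 2cos(α−β) + 2d(sin α + sin β) = 14.676525; p = √p² = 3.830995; φ = atan2(−cos α − cos β, d + sin α + sin β) − atan2(−2, p) = 0.456043 rad; t = (φ − α) mod 2π = 0.070028 rad, q = (φ − β) mod 2π = 2.984728 rad → L = 6.67·(0.070028 + 3.830995 + 2.984728) = 6.67·6.885752 = 45.927966 m
RSL: p² = d² − 2 + 2cos(α−β) − 2d(sin α + sin β) = 18.269126; p = √p² = 4.274240; φ = atan2(cos α + cos β, d − sin α − sin β) − atan2(2, p) = -0.414674 rad; t = (α − φ) mod 2π = 0.800689 rad, q = (β − φ) mod 2π = 4.169175 rad → L = 6.67·(0.800689 + 4.274240 + 4.169175) = 6.67·9.244103 = 61.658170 m
RLR: c = (6 − d² + 2cos(α−β) + 2d(sin α − sin β))/8 = -0.971046; p = 2π − arccos c = 3.382817 rad; φ = atan2(cos α − cos β, d − sin α + sin β) = 0.454809 rad; t = (α − φ + p/2) mod 2π = 1.622614 rad, q = (α − β − t + p) mod 2π = 4.674902 rad → L = 6.67·(1.622614 + 3.382817 + 4.674902) = 6.67·9.680333 = 64.567823 m
LRL: c = (6 − d² + 2cos(α−β) − 2d(sin α − sin β))/8 = -3.121530, |c| > 1 → infeasible
Shortest: LSR with L = 45.927966 m ≈ 45.9280 m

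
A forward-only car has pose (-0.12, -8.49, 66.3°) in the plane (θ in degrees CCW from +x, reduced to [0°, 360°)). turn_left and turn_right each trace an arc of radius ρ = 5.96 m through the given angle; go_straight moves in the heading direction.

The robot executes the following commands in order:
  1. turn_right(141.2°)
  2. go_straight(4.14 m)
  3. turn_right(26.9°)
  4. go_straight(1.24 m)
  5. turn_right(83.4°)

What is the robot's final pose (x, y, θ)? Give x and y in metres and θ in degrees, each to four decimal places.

(5.6221, -22.0319, 174.8000°)

set_pose: (x, y, θ) = (-0.1200, -8.4900, 66.3000°), ρ = 5.96
turn_right(141.2°): centre at ρ to the right, rotate −141.2° → (11.0916, -9.3330, -74.9000° ≡ 285.1000°)
go_straight(4.14): x += 4.14·cos θ, y += 4.14·sin θ → (12.1701, -13.3301, 285.1000°)
turn_right(26.9°): centre at ρ to the right, rotate −26.9° → (12.2499, -16.1015, 258.2000°)
go_straight(1.24): x += 1.24·cos θ, y += 1.24·sin θ → (11.9963, -17.3153, 258.2000°)
turn_right(83.4°): centre at ρ to the right, rotate −83.4° → (5.6221, -22.0319, 174.8000°)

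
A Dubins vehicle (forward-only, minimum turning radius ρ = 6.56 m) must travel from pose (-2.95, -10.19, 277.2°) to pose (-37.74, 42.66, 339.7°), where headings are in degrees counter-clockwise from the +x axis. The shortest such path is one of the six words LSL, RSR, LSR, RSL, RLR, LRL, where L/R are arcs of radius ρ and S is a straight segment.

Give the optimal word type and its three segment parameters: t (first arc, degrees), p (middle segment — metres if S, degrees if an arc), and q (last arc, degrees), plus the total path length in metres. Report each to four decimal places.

RSR: t = 154.4568°, p = 56.4968 m, q = 143.0432°, L = 90.5586 m

Let ψ = atan2(Δy, Δx) = atan2(52.85, -34.79) = 123.3560° be the start→goal bearing.
Normalize: d = |goal − start| / ρ = 63.272953/6.56 = 9.645267, α = (θ_start − ψ) mod 360° = 153.8440° = 2.685084 rad, β = (θ_goal − ψ) mod 360° = 216.3440° = 3.775914 rad.
Common terms: sin α = 0.440817, cos α = -0.897597, sin β = -0.592631, cos β = -0.805474, cos(α−β) = 0.461749, d² = 93.031180. Work in radians in the unit-radius frame; every candidate has L = ρ·(t + p + q).
LSL: p² = 2 + d² − 2cos(α−β) + 2d(sin α − sin β) = 114.043460; p = √p² = 10.679113; φ = atan2(cos β − cos α, d + sin α − sin β) = 0.008627 rad; t = (φ − α) mod 2π = 3.606728 rad, q = (β − φ) mod 2π = 3.767288 rad → L = 6.56·(3.606728 + 10.679113 + 3.767288) = 6.56·18.053129 = 118.428528 m
RSR: p² = 2 + d² − 2cos(α−β) + 2d(sin β − sin α) = 74.171906; p = √p² = 8.612311; φ = atan2(cos α − cos β, d − sin α + sin β) = -0.010697 rad; t = (α − φ) mod 2π = 2.695781 rad, q = (φ − β) mod 2π = 2.496574 rad → L = 6.56·(2.695781 + 8.612311 + 2.496574) = 6.56·13.804666 = 90.558608 m
LSR: p² = d² − 2 + 2cos(α−β) + 2d(sin α + sin β) = 89.026101; p = √p² = 9.435364; φ = atan2(−cos α − cos β, d + sin α + sin β) − atan2(−2, p) = 0.386383 rad; t = (φ − α) mod 2π = 3.984485 rad, q = (φ − β) mod 2π = 2.893654 rad → L = 6.56·(3.984485 + 9.435364 + 2.893654) = 6.56·16.313503 = 107.016577 m
RSL: p² = d² − 2 + 2cos(α−β) − 2d(sin α + sin β) = 94.883254; p = √p² = 9.740804; φ = atan2(cos α + cos β, d − sin α − sin β) − atan2(2, p) = -0.374622 rad; t = (α − φ) mod 2π = 3.059706 rad, q = (β − φ) mod 2π = 4.150537 rad → L = 6.56·(3.059706 + 9.740804 + 4.150537) = 6.56·16.951046 = 111.198860 m
RLR: c = (6 − d² + 2cos(α−β) + 2d(sin α − sin β))/8 = -8.271488, |c| > 1 → infeasible
LRL: c = (6 − d² + 2cos(α−β) − 2d(sin α − sin β))/8 = -13.255432, |c| > 1 → infeasible
Shortest: RSR with L = 90.558608 m ≈ 90.5586 m
Convert RSR to answer units (arcs ×180/π): t = 2.695781·180/π = 154.4568°, p = ρ·p = 6.56·8.612311 = 56.4968 m, q = 2.496574·180/π = 143.0432°, L = 90.5586 m.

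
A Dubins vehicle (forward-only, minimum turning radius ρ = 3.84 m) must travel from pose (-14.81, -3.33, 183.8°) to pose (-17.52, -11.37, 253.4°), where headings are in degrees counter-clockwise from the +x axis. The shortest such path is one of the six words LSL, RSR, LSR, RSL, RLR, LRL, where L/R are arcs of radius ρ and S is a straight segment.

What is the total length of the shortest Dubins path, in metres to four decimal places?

Let ψ = atan2(Δy, Δx) = atan2(-8.04, -2.71) = -108.6271° be the start→goal bearing.
Normalize: d = |goal − start| / ρ = 8.484439/3.84 = 2.209489, α = (θ_start − ψ) mod 360° = 292.4271° = 5.103816 rad, β = (θ_goal − ψ) mod 360° = 2.0271° = 0.035380 rad.
Common terms: sin α = -0.924365, cos α = 0.381508, sin β = 0.035373, cos β = 0.999374, cos(α−β) = 0.348572, d² = 4.881843. Work in radians in the unit-radius frame; every candidate has L = ρ·(t + p + q).
LSL: p² = 2 + d² − 2cos(α−β) + 2d(sin α − sin β) = 1.943635; p = √p² = 1.394143; φ = atan2(cos β − cos α, d + sin α − sin β) = 0.459151 rad; t = (φ − α) mod 2π = 1.638519 rad, q = (β − φ) mod 2π = 5.859415 rad → L = 3.84·(1.638519 + 1.394143 + 5.859415) = 3.84·8.892078 = 34.145579 m
RSR: p² = 2 + d² − 2cos(α−β) + 2d(sin β − sin α) = 10.425762; p = √p² = 3.228895; φ = atan2(cos α − cos β, d − sin α + sin β) = -0.192543 rad; t = (α − φ) mod 2π = 5.296359 rad, q = (φ − β) mod 2π = 6.055262 rad → L = 3.84·(5.296359 + 3.228895 + 6.055262) = 3.84·14.580516 = 55.989183 m
LSR: p² = d² − 2 + 2cos(α−β) + 2d(sin α + sin β) = -0.349452 < 0 → infeasible
RSL: p² = d² − 2 + 2cos(α−β) − 2d(sin α + sin β) = 7.507425; p = √p² = 2.739968; φ = atan2(cos α + cos β, d − sin α − sin β) − atan2(2, p) = -0.211293 rad; t = (α − φ) mod 2π = 5.315110 rad, q = (β − φ) mod 2π = 0.246674 rad → L = 3.84·(5.315110 + 2.739968 + 0.246674) = 3.84·8.301751 = 31.878725 m
RLR: c = (6 − d² + 2cos(α−β) + 2d(sin α − sin β))/8 = -0.303220; p = 2π − arccos c = 4.404319 rad; φ = atan2(cos α − cos β, d − sin α + sin β) = -0.192543 rad; t = (α − φ + p/2) mod 2π = 1.215333 rad, q = (α − β − t + p) mod 2π = 1.974236 rad → L = 3.84·(1.215333 + 4.404319 + 1.974236) = 3.84·7.593888 = 29.160532 m
LRL: c = (6 − d² + 2cos(α−β) − 2d(sin α − sin β))/8 = 0.757046; p = 2π − arccos c = 5.571168 rad; φ = atan2(cos β − cos α, d + sin α − sin β) = 0.459151 rad; t = (φ − α + p/2) mod 2π = 4.424103 rad, q = (β − α − t + p) mod 2π = 2.361814 rad → L = 3.84·(4.424103 + 5.571168 + 2.361814) = 3.84·12.357086 = 47.451209 m
Shortest: RLR with L = 29.160532 m ≈ 29.1605 m

29.1605 m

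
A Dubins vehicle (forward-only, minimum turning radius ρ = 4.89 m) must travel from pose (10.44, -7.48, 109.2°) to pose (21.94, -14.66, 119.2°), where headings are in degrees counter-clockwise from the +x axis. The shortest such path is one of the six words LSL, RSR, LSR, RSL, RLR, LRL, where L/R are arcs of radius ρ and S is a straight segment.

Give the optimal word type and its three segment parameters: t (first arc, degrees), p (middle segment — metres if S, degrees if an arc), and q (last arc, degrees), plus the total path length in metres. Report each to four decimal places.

RSR: t = 139.0639°, p = 12.8580 m, q = 210.9361°, L = 42.7293 m

Let ψ = atan2(Δy, Δx) = atan2(-7.18, 11.50) = -31.9785° be the start→goal bearing.
Normalize: d = |goal − start| / ρ = 13.557374/4.89 = 2.772469, α = (θ_start − ψ) mod 360° = 141.1785° = 2.464030 rad, β = (θ_goal − ψ) mod 360° = 151.1785° = 2.638563 rad.
Common terms: sin α = 0.626896, cos α = -0.779103, sin β = 0.482082, cos β = -0.876126, cos(α−β) = 0.984808, d² = 7.686585. Work in radians in the unit-radius frame; every candidate has L = ρ·(t + p + q).
LSL: p² = 2 + d² − 2cos(α−β) + 2d(sin α − sin β) = 8.519953; p = √p² = 2.918896; φ = atan2(cos β − cos α, d + sin α − sin β) = -0.033246 rad; t = (φ − α) mod 2π = 3.785910 rad, q = (β − φ) mod 2π = 2.671808 rad → L = 4.89·(3.785910 + 2.918896 + 2.671808) = 4.89·9.376614 = 45.851643 m
RSR: p² = 2 + d² − 2cos(α−β) + 2d(sin β − sin α) = 6.913987; p = √p² = 2.629446; φ = atan2(cos α − cos β, d − sin α + sin β) = 0.036907 rad; t = (α − φ) mod 2π = 2.427123 rad, q = (φ − β) mod 2π = 3.681530 rad → L = 4.89·(2.427123 + 2.629446 + 3.681530) = 4.89·8.738098 = 42.729301 m
LSR: p² = d² − 2 + 2cos(α−β) + 2d(sin α + sin β) = 13.805419; p = √p² = 3.715564; φ = atan2(−cos α − cos β, d + sin α + sin β) − atan2(−2, p) = 0.896893 rad; t = (φ − α) mod 2π = 4.716048 rad, q = (φ − β) mod 2π = 4.541515 rad → L = 4.89·(4.716048 + 3.715564 + 4.541515) = 4.89·12.973128 = 63.438596 m
RSL: p² = d² − 2 + 2cos(α−β) − 2d(sin α + sin β) = 1.506983; p = √p² = 1.227592; φ = atan2(cos α + cos β, d − sin α − sin β) − atan2(2, p) = -1.803203 rad; t = (α − φ) mod 2π = 4.267233 rad, q = (β − φ) mod 2π = 4.441766 rad → L = 4.89·(4.267233 + 1.227592 + 4.441766) = 4.89·9.936591 = 48.589929 m
RLR: c = (6 − d² + 2cos(α−β) + 2d(sin α − sin β))/8 = 0.135752; p = 2π − arccos c = 4.848561 rad; φ = atan2(cos α − cos β, d − sin α + sin β) = 0.036907 rad; t = (α − φ + p/2) mod 2π = 4.851403 rad, q = (α − β − t + p) mod 2π = 6.105810 rad → L = 4.89·(4.851403 + 4.848561 + 6.105810) = 4.89·15.805775 = 77.290238 m
LRL: c = (6 − d² + 2cos(α−β) − 2d(sin α − sin β))/8 = -0.064994; p = 2π − arccos c = 4.647349 rad; φ = atan2(cos β − cos α, d + sin α − sin β) = -0.033246 rad; t = (φ − α + p/2) mod 2π = 6.109584 rad, q = (β − α − t + p) mod 2π = 4.995483 rad → L = 4.89·(6.109584 + 4.647349 + 4.995483) = 4.89·15.752416 = 77.029315 m
Shortest: RSR with L = 42.729301 m ≈ 42.7293 m
Convert RSR to answer units (arcs ×180/π): t = 2.427123·180/π = 139.0639°, p = ρ·p = 4.89·2.629446 = 12.8580 m, q = 3.681530·180/π = 210.9361°, L = 42.7293 m.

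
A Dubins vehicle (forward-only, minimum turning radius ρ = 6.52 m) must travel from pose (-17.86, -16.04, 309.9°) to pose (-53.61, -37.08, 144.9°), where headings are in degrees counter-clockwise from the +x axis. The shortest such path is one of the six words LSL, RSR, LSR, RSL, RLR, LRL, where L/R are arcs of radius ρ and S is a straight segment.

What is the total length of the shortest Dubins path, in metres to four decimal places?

Let ψ = atan2(Δy, Δx) = atan2(-21.04, -35.75) = -149.5218° be the start→goal bearing.
Normalize: d = |goal − start| / ρ = 41.481853/6.52 = 6.362247, α = (θ_start − ψ) mod 360° = 99.4218° = 1.735239 rad, β = (θ_goal − ψ) mod 360° = 294.4218° = 5.138631 rad.
Common terms: sin α = 0.986510, cos α = -0.163702, sin β = -0.910526, cos β = 0.413452, cos(α−β) = -0.965926, d² = 40.478191. Work in radians in the unit-radius frame; every candidate has L = ρ·(t + p + q).
LSL: p² = 2 + d² − 2cos(α−β) + 2d(sin α − sin β) = 68.548866; p = √p² = 8.279424; φ = atan2(cos β − cos α, d + sin α − sin β) = 0.069766 rad; t = (φ − α) mod 2π = 4.617713 rad, q = (β − φ) mod 2π = 5.068865 rad → L = 6.52·(4.617713 + 8.279424 + 5.068865) = 6.52·17.966002 = 117.138330 m
RSR: p² = 2 + d² − 2cos(α−β) + 2d(sin β − sin α) = 20.271220; p = √p² = 4.502357; φ = atan2(cos α − cos β, d − sin α + sin β) = -0.128543 rad; t = (α − φ) mod 2π = 1.863782 rad, q = (φ − β) mod 2π = 1.016012 rad → L = 6.52·(1.863782 + 4.502357 + 1.016012) = 6.52·7.382150 = 48.131621 m
LSR: p² = d² − 2 + 2cos(α−β) + 2d(sin α + sin β) = 37.513194; p = √p² = 6.124802; φ = atan2(−cos α − cos β, d + sin α + sin β) − atan2(−2, p) = 0.276853 rad; t = (φ − α) mod 2π = 4.824800 rad, q = (φ − β) mod 2π = 1.421408 rad → L = 6.52·(4.824800 + 6.124802 + 1.421408) = 6.52·12.371009 = 80.658978 m
RSL: p² = d² − 2 + 2cos(α−β) − 2d(sin α + sin β) = 35.579485; p = √p² = 5.964854; φ = atan2(cos α + cos β, d − sin α − sin β) − atan2(2, p) = -0.283809 rad; t = (α − φ) mod 2π = 2.019047 rad, q = (β − φ) mod 2π = 5.422439 rad → L = 6.52·(2.019047 + 5.964854 + 5.422439) = 6.52·13.406341 = 87.409341 m
RLR: c = (6 − d² + 2cos(α−β) + 2d(sin α − sin β))/8 = -1.533903, |c| > 1 → infeasible
LRL: c = (6 − d² + 2cos(α−β) − 2d(sin α − sin β))/8 = -7.568608, |c| > 1 → infeasible
Shortest: RSR with L = 48.131621 m ≈ 48.1316 m

48.1316 m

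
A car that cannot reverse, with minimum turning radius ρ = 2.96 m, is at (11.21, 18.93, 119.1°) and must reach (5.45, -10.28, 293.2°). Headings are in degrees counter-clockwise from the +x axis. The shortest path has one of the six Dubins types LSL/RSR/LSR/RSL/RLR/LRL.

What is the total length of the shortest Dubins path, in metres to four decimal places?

Let ψ = atan2(Δy, Δx) = atan2(-29.21, -5.76) = -101.1552° be the start→goal bearing.
Normalize: d = |goal − start| / ρ = 29.772499/2.96 = 10.058277, α = (θ_start − ψ) mod 360° = 220.2552° = 3.844178 rad, β = (θ_goal − ψ) mod 360° = 34.3552° = 0.599611 rad.
Common terms: sin α = -0.646193, cos α = -0.763174, sin β = 0.564322, cos β = 0.825555, cos(α−β) = -0.994703, d² = 101.168930. Work in radians in the unit-radius frame; every candidate has L = ρ·(t + p + q).
LSL: p² = 2 + d² − 2cos(α−β) + 2d(sin α − sin β) = 80.806953; p = √p² = 8.989269; φ = atan2(cos β − cos α, d + sin α − sin β) = 0.177669 rad; t = (φ − α) mod 2π = 2.616676 rad, q = (β − φ) mod 2π = 0.421942 rad → L = 2.96·(2.616676 + 8.989269 + 0.421942) = 2.96·12.027887 = 35.602545 m
RSR: p² = 2 + d² − 2cos(α−β) + 2d(sin β − sin α) = 129.509719; p = √p² = 11.380234; φ = atan2(cos α − cos β, d − sin α + sin β) = -0.140062 rad; t = (α − φ) mod 2π = 3.984240 rad, q = (φ − β) mod 2π = 5.543512 rad → L = 2.96·(3.984240 + 11.380234 + 5.543512) = 2.96·20.907986 = 61.887639 m
LSR: p² = d² − 2 + 2cos(α−β) + 2d(sin α + sin β) = 95.532551; p = √p² = 9.774075; φ = atan2(−cos α − cos β, d + sin α + sin β) − atan2(−2, p) = 0.195584 rad; t = (φ − α) mod 2π = 2.634591 rad, q = (φ − β) mod 2π = 5.879158 rad → L = 2.96·(2.634591 + 9.774075 + 5.879158) = 2.96·18.287824 = 54.131960 m
RSL: p² = d² − 2 + 2cos(α−β) − 2d(sin α + sin β) = 98.826499; p = √p² = 9.941152; φ = atan2(cos α + cos β, d − sin α − sin β) − atan2(2, p) = -0.192382 rad; t = (α − φ) mod 2π = 4.036560 rad, q = (β − φ) mod 2π = 0.791993 rad → L = 2.96·(4.036560 + 9.941152 + 0.791993) = 2.96·14.769705 = 43.718327 m
RLR: c = (6 − d² + 2cos(α−β) + 2d(sin α − sin β))/8 = -15.188715, |c| > 1 → infeasible
LRL: c = (6 − d² + 2cos(α−β) − 2d(sin α − sin β))/8 = -9.100869, |c| > 1 → infeasible
Shortest: LSL with L = 35.602545 m ≈ 35.6025 m

35.6025 m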